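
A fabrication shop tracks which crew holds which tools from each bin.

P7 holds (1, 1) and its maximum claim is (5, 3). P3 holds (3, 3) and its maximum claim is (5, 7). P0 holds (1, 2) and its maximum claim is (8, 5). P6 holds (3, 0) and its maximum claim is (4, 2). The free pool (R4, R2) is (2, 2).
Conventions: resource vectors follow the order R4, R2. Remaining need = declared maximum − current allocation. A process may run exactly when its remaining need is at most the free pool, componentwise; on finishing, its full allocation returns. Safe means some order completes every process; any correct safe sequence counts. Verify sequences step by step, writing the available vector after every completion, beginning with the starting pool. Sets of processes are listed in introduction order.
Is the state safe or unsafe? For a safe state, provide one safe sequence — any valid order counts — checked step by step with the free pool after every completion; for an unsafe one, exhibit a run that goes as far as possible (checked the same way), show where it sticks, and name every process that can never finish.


The state is UNSAFE.
Key observation: after P6, P7 the pool peaks at (6, 3), and each blocked process is short somewhere: P3 on R2; P0 on R4.
The run P6, P7 cannot be extended any further. Check, step by step:
  pool = (2, 2)
  P6: need (1, 2) fits (2, 2); releases (3, 0), pool now (5, 2)
  P7: need (4, 2) fits (5, 2); releases (1, 1), pool now (6, 3)
  blocked: P3 wants (2, 4), pool (6, 3) — not enough R2
  blocked: P0 wants (7, 3), pool (6, 3) — not enough R4
Never able to finish: P3 and P0.


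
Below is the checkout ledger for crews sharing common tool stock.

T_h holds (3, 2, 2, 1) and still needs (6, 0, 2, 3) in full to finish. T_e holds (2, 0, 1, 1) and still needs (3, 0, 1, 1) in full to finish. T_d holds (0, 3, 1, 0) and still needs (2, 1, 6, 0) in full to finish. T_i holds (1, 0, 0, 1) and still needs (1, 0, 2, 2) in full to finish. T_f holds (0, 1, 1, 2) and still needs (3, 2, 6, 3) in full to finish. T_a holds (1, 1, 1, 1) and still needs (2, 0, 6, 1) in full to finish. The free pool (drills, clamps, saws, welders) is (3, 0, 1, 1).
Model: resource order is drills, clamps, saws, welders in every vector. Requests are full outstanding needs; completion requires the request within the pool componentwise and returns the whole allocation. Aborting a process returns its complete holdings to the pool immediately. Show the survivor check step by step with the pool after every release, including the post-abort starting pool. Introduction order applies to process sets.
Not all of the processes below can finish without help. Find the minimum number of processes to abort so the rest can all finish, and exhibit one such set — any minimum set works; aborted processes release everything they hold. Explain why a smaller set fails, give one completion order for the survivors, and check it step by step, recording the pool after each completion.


The answer: abort T_f and T_a.
Key observation: the returned (1, 2, 2, 3) from T_f and T_a is what brings T_d — unrunnable before, under any order — into play at step 3.
No one abort is enough; case by case: T_h alone leaves T_d blocked (short on saws); T_e alone leaves T_d blocked (short on saws); T_d alone leaves T_f blocked (short on saws); T_i alone leaves T_d blocked (short on saws); T_f alone leaves T_d blocked (short on saws); T_a alone leaves T_d blocked (short on saws).
Survivors finish in the order: T_e, T_h, T_d, T_i. Verifying each step (pool after the aborts first):
  pool = (4, 2, 3, 4)
  T_e: need (3, 0, 1, 1) fits (4, 2, 3, 4); releases (2, 0, 1, 1), pool now (6, 2, 4, 5)
  T_h: need (6, 0, 2, 3) fits (6, 2, 4, 5); releases (3, 2, 2, 1), pool now (9, 4, 6, 6)
  T_d: need (2, 1, 6, 0) fits (9, 4, 6, 6); releases (0, 3, 1, 0), pool now (9, 7, 7, 6)
  T_i: need (1, 0, 2, 2) fits (9, 7, 7, 6); releases (1, 0, 0, 1), pool now (10, 7, 7, 7)


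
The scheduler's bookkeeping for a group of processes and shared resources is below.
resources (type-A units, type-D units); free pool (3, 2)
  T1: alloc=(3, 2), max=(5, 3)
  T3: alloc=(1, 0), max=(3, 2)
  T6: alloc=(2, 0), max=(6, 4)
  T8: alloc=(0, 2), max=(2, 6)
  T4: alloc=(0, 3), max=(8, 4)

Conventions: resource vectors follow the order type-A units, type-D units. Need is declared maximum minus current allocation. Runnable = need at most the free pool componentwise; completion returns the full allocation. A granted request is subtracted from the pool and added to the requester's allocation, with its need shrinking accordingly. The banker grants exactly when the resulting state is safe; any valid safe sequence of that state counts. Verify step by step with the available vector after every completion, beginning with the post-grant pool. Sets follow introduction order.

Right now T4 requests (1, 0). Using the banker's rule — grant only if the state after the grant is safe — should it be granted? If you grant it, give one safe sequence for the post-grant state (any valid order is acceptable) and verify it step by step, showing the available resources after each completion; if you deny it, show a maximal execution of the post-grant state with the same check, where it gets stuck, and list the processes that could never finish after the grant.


GRANT — the state after the grant stays safe, e.g. via T1, T3, T6, T4, T8.
Key observation: the grant leaves (2, 2) free — enough for T1, whose release restarts the cascade.
Check on the post-grant state, step by step:
  pool = (2, 2)
  T1: need (2, 1) fits (2, 2); releases (3, 2), pool now (5, 4)
  T3: need (2, 2) fits (5, 4); releases (1, 0), pool now (6, 4)
  T6: need (4, 4) fits (6, 4); releases (2, 0), pool now (8, 4)
  T4: need (7, 1) fits (8, 4); releases (1, 3), pool now (9, 7)
  T8: need (2, 4) fits (9, 7); releases (0, 2), pool now (9, 9)


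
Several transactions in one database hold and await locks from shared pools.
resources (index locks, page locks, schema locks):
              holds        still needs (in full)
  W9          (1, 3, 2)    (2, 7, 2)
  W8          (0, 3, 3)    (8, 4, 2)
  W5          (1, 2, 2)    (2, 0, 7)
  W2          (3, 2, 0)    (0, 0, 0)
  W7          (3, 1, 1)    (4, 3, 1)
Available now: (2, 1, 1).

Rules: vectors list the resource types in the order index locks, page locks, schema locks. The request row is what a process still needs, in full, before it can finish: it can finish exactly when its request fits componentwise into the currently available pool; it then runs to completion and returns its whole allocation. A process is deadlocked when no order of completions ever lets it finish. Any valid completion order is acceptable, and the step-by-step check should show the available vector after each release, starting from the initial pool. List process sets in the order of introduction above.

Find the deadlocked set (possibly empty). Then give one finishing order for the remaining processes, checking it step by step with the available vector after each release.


The deadlocked set is empty.
Key observation: the pool covers W2 at once, and every later process fits after earlier releases.
A valid finishing order for the others: W2, W7, W8, W9, W5. Step-by-step check:
  pool = (2, 1, 1)
  W2: need (0, 0, 0) fits (2, 1, 1); releases (3, 2, 0), pool now (5, 3, 1)
  W7: need (4, 3, 1) fits (5, 3, 1); releases (3, 1, 1), pool now (8, 4, 2)
  W8: need (8, 4, 2) fits (8, 4, 2); releases (0, 3, 3), pool now (8, 7, 5)
  W9: need (2, 7, 2) fits (8, 7, 5); releases (1, 3, 2), pool now (9, 10, 7)
  W5: need (2, 0, 7) fits (9, 10, 7); releases (1, 2, 2), pool now (10, 12, 9)


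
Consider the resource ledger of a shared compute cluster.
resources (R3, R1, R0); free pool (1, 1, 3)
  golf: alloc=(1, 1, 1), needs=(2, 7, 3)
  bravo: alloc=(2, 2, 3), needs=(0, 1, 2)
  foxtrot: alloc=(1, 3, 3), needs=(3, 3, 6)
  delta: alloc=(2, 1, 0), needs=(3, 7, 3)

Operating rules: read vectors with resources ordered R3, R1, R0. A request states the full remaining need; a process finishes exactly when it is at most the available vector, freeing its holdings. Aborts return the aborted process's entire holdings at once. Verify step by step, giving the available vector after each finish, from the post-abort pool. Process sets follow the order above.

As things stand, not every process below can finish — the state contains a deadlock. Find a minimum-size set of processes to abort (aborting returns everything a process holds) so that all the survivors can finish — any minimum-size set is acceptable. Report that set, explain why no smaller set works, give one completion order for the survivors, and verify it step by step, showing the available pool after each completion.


Minimum abort set: golf.
Key observation: delta was stuck for good until golf gave back (1, 1, 1); in the order shown it finishes at step 3.
No smaller set exists: with zero aborts the deadlock remains.
Survivors finish in the order: bravo, foxtrot, delta. Verifying each step (pool after the aborts first):
  pool = (2, 2, 4)
  bravo: need (0, 1, 2) fits (2, 2, 4); releases (2, 2, 3), pool now (4, 4, 7)
  foxtrot: need (3, 3, 6) fits (4, 4, 7); releases (1, 3, 3), pool now (5, 7, 10)
  delta: need (3, 7, 3) fits (5, 7, 10); releases (2, 1, 0), pool now (7, 8, 10)


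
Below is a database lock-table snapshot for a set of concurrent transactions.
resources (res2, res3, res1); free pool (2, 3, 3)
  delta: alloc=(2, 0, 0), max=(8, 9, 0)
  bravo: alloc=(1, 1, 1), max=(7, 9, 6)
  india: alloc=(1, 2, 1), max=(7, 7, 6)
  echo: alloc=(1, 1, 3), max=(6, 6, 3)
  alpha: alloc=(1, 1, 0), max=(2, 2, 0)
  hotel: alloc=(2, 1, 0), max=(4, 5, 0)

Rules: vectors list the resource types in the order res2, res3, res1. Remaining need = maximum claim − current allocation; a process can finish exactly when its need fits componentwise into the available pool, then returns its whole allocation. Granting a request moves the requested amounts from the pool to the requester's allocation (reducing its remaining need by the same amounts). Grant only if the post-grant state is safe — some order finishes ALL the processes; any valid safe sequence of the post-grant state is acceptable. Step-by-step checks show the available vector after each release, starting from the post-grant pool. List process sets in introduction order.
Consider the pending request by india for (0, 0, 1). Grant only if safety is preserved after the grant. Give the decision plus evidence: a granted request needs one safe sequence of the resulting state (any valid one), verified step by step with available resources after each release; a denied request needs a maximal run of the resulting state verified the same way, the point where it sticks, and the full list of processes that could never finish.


GRANT. The post-grant state is safe; one safe sequence: alpha, hotel, echo, india, bravo, delta.
Key observation: post-grant, (2, 3, 2) remains, and an order beginning with alpha completes everyone.
Verifying the post-grant state step by step:
  pool = (2, 3, 2)
  alpha needs (1, 1, 0) <= (2, 3, 2) -> finishes; pool += (1, 1, 0) = (3, 4, 2)
  hotel needs (2, 4, 0) <= (3, 4, 2) -> finishes; pool += (2, 1, 0) = (5, 5, 2)
  echo needs (5, 5, 0) <= (5, 5, 2) -> finishes; pool += (1, 1, 3) = (6, 6, 5)
  india needs (6, 5, 4) <= (6, 6, 5) -> finishes; pool += (1, 2, 2) = (7, 8, 7)
  bravo needs (6, 8, 5) <= (7, 8, 7) -> finishes; pool += (1, 1, 1) = (8, 9, 8)
  delta needs (6, 9, 0) <= (8, 9, 8) -> finishes; pool += (2, 0, 0) = (10, 9, 8)


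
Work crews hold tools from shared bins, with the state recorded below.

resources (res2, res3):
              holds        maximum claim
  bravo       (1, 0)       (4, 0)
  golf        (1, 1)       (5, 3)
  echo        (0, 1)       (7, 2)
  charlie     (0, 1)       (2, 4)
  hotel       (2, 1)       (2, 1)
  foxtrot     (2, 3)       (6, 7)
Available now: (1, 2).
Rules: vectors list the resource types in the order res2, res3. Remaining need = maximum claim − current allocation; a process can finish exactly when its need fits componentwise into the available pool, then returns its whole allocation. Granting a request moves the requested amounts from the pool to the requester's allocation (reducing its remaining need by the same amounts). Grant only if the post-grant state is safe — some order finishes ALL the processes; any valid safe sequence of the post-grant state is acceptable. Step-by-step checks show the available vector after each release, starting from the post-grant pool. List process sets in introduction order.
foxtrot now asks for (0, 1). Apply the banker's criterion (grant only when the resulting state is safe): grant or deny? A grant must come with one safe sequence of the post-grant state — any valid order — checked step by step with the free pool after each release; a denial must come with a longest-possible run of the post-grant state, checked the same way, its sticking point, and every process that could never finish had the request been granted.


GRANT. The post-grant state is safe; one safe sequence: hotel, bravo, golf, foxtrot, echo, charlie.
Key observation: the transfer keeps a workable pool ((1, 1)); hotel starts the safe sequence.
Verifying the post-grant state step by step:
  pool = (1, 1)
  hotel: need (0, 0) fits (1, 1); releases (2, 1), pool now (3, 2)
  bravo: need (3, 0) fits (3, 2); releases (1, 0), pool now (4, 2)
  golf: need (4, 2) fits (4, 2); releases (1, 1), pool now (5, 3)
  foxtrot: need (4, 3) fits (5, 3); releases (2, 4), pool now (7, 7)
  echo: need (7, 1) fits (7, 7); releases (0, 1), pool now (7, 8)
  charlie: need (2, 3) fits (7, 8); releases (0, 1), pool now (7, 9)


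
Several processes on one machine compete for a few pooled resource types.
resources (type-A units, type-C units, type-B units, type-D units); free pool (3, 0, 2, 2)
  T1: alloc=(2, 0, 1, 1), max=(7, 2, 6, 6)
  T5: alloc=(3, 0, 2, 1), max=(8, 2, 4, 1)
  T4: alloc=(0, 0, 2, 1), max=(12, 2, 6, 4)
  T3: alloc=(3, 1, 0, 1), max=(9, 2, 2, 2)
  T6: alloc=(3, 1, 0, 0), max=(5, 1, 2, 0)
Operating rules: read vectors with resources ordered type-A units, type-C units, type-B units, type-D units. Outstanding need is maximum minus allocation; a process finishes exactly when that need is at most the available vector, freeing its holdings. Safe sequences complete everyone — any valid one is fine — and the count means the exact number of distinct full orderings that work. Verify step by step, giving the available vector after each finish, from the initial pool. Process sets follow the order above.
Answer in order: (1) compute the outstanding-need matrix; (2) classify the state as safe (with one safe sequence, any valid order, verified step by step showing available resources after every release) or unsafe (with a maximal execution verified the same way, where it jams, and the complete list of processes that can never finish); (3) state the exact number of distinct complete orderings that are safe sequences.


(1) Remaining need (order type-A units, type-C units, type-B units, type-D units):
  T1: (5, 2, 5, 5)
  T5: (5, 2, 2, 0)
  T4: (12, 2, 4, 3)
  T3: (6, 1, 2, 1)
  T6: (2, 0, 2, 0)
(2) The state is SAFE; one workable sequence: T6, T3, T5, T4, T1.
Key observation: reading the order forward, T6 is the first process whose need (2, 0, 2, 0) meets the free pool (3, 0, 2, 2) exactly on a resource it requests.
Walking it through:
  pool = (3, 0, 2, 2)
  T6: need (2, 0, 2, 0) fits (3, 0, 2, 2); releases (3, 1, 0, 0), pool now (6, 1, 2, 2)
  T3: need (6, 1, 2, 1) fits (6, 1, 2, 2); releases (3, 1, 0, 1), pool now (9, 2, 2, 3)
  T5: need (5, 2, 2, 0) fits (9, 2, 2, 3); releases (3, 0, 2, 1), pool now (12, 2, 4, 4)
  T4: need (12, 2, 4, 3) fits (12, 2, 4, 4); releases (0, 0, 2, 1), pool now (12, 2, 6, 5)
  T1: need (5, 2, 5, 5) fits (12, 2, 6, 5); releases (2, 0, 1, 1), pool now (14, 2, 7, 6)
(3) Precisely 1 of the possible complete orderings is a safe sequence.


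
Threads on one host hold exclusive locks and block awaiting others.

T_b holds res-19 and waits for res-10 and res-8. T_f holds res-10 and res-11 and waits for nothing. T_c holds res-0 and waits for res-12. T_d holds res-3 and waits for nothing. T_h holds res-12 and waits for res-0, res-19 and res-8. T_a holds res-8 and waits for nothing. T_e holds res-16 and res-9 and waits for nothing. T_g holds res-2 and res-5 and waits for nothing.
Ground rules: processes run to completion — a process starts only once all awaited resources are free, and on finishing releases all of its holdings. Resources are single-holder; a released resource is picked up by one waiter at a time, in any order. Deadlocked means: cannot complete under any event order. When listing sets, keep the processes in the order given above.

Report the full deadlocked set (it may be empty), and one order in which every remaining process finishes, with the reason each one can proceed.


The deadlocked set is T_c and T_h.
Key observation: the waits loop around T_c -> T_h -> T_c with no way out; no other process is dragged down with it.
A valid finishing order for the others: T_f, T_a, T_g, T_d, T_e, T_b.
Step-by-step check:
  run T_f (it waits on nothing); releases res-10 and res-11
  run T_a (it waits on nothing); releases res-8
  run T_g (it waits on nothing); releases res-2 and res-5
  run T_d (it waits on nothing); releases res-3
  run T_e (it waits on nothing); releases res-16 and res-9
  run T_b (all its waits — res-10 and res-8 — are resolved); releases res-19


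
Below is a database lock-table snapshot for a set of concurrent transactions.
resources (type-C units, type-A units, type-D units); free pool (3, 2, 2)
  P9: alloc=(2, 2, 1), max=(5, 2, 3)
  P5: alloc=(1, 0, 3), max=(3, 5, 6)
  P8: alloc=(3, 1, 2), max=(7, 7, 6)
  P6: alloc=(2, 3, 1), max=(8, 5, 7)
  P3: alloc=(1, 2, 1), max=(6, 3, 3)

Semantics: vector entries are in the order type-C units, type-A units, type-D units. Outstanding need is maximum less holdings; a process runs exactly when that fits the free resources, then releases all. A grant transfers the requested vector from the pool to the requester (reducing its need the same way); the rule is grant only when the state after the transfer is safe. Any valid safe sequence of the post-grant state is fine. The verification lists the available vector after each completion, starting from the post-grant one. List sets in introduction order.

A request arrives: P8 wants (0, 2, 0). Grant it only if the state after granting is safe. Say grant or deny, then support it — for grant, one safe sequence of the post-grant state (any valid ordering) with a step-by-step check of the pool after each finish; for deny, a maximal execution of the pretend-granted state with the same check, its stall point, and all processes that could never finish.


GRANT: granting preserves safety; a valid post-grant sequence is P9, P3, P8, P6, P5.
Key observation: even at the reduced pool (3, 0, 2), P9 fits immediately, so safety survives the grant.
Step-by-step check of the post-grant state:
  pool = (3, 0, 2)
  P9 needs (3, 0, 2) <= (3, 0, 2) -> finishes; pool += (2, 2, 1) = (5, 2, 3)
  P3 needs (5, 1, 2) <= (5, 2, 3) -> finishes; pool += (1, 2, 1) = (6, 4, 4)
  P8 needs (4, 4, 4) <= (6, 4, 4) -> finishes; pool += (3, 3, 2) = (9, 7, 6)
  P6 needs (6, 2, 6) <= (9, 7, 6) -> finishes; pool += (2, 3, 1) = (11, 10, 7)
  P5 needs (2, 5, 3) <= (11, 10, 7) -> finishes; pool += (1, 0, 3) = (12, 10, 10)


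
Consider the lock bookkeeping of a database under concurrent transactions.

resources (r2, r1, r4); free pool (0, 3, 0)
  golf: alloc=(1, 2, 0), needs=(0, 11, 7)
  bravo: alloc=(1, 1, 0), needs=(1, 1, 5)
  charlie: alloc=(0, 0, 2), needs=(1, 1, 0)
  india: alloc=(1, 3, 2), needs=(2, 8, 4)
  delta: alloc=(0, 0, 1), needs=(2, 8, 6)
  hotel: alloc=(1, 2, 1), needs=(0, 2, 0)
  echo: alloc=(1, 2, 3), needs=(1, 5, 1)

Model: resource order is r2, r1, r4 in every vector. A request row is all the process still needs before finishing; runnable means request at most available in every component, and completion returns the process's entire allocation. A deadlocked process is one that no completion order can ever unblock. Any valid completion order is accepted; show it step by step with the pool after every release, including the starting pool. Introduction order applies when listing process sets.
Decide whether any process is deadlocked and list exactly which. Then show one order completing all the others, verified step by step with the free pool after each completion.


Nothing here is deadlocked.
Key observation: no deadlock: hotel fits now, and the freed resources carry the rest through.
One completion order for the rest: hotel, echo, charlie, bravo, india, delta, golf. Check, step by step:
  pool = (0, 3, 0)
  hotel: need (0, 2, 0) fits (0, 3, 0); releases (1, 2, 1), pool now (1, 5, 1)
  echo: need (1, 5, 1) fits (1, 5, 1); releases (1, 2, 3), pool now (2, 7, 4)
  charlie: need (1, 1, 0) fits (2, 7, 4); releases (0, 0, 2), pool now (2, 7, 6)
  bravo: need (1, 1, 5) fits (2, 7, 6); releases (1, 1, 0), pool now (3, 8, 6)
  india: need (2, 8, 4) fits (3, 8, 6); releases (1, 3, 2), pool now (4, 11, 8)
  delta: need (2, 8, 6) fits (4, 11, 8); releases (0, 0, 1), pool now (4, 11, 9)
  golf: need (0, 11, 7) fits (4, 11, 9); releases (1, 2, 0), pool now (5, 13, 9)


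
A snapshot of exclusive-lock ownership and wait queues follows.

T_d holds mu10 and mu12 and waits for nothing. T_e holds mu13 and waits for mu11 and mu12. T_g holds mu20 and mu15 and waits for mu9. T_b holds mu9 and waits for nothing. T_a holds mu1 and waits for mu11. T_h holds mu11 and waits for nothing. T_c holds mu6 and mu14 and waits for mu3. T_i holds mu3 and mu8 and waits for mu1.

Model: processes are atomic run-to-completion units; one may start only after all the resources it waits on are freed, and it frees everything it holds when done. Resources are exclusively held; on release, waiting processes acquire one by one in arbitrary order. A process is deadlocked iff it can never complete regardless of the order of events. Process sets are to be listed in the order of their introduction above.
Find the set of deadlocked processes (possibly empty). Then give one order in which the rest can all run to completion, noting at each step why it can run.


Nothing here is deadlocked.
Key observation: the wait relation is loop-free; peeling off processes with no waits unwinds the whole state.
A valid finishing order for the others: T_b, T_d, T_h, T_a, T_i, T_g, T_c, T_e.
Step-by-step check:
  run T_b (it waits on nothing); releases mu9
  run T_d (it waits on nothing); releases mu10 and mu12
  run T_h (it waits on nothing); releases mu11
  T_a waits on mu11 — all released -> runs and releases mu1
  T_i waits on mu1 — all released -> runs and releases mu3 and mu8
  T_g waits on mu9 — all released -> runs and releases mu20 and mu15
  T_c waits on mu3 — all released -> runs and releases mu6 and mu14
  T_e waits on mu11 and mu12 — all released -> runs and releases mu13


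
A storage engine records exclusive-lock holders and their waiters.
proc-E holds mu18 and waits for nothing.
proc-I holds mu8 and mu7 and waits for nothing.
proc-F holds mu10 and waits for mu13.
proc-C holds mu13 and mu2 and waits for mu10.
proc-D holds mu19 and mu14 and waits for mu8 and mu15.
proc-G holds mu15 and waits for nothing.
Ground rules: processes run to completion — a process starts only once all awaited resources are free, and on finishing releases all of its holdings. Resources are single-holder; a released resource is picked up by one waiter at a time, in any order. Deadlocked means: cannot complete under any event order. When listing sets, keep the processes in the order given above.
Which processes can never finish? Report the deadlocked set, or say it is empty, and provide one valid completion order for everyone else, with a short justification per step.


The deadlocked set is proc-F and proc-C.
Key observation: nobody on the ring proc-F -> proc-C -> proc-F can start until another member finishes, which never happens; no other process is dragged down with it.
One completion order for the rest: proc-I, proc-E, proc-G, proc-D.
Step-by-step check:
  proc-I: no waits; runs immediately, freeing mu8 and mu7
  proc-E: no waits; runs immediately, freeing mu18
  proc-G: no waits; runs immediately, freeing mu15
  run proc-D (all its waits — mu8 and mu15 — are resolved); releases mu19 and mu14


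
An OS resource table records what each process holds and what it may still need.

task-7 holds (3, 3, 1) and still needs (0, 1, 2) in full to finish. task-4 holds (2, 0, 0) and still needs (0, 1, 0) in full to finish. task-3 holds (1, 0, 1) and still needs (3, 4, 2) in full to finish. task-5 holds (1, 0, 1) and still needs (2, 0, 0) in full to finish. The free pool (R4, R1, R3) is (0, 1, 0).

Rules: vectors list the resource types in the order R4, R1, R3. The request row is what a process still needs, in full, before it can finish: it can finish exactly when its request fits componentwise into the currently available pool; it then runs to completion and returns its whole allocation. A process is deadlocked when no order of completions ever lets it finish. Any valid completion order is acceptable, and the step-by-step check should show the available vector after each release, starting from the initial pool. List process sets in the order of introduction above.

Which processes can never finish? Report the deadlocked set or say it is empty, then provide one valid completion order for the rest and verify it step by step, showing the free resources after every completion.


Deadlocked set: task-7 and task-3.
Key observation: the pool after task-4, task-5 is (3, 1, 1); every surviving request exceeds it in R3, so progress ends there.
The rest can finish in the order task-4, task-5. Step-by-step check:
  pool = (0, 1, 0)
  task-4: need (0, 1, 0) fits (0, 1, 0); releases (2, 0, 0), pool now (2, 1, 0)
  task-5: need (2, 0, 0) fits (2, 1, 0); releases (1, 0, 1), pool now (3, 1, 1)
The blocked processes can never fit:
  task-7 cannot run: need (0, 1, 2) vs free (3, 1, 1) (insufficient R3)
  task-3 cannot run: need (3, 4, 2) vs free (3, 1, 1) (insufficient R1 and R3)


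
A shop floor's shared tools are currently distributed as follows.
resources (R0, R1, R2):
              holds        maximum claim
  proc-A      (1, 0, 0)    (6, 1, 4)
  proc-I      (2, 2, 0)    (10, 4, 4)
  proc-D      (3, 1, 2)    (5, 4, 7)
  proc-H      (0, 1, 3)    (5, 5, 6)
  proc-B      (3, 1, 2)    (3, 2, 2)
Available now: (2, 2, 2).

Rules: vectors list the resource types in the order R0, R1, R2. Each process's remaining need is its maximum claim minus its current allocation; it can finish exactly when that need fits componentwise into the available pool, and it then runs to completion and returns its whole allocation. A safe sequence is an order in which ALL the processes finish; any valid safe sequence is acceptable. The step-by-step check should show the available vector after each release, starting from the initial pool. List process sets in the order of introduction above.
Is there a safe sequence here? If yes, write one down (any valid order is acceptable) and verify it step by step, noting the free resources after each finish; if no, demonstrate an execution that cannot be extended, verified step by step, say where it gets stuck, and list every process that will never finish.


UNSAFE.
Key observation: after proc-B, proc-A the pool peaks at (6, 3, 4), and each blocked process is short somewhere: proc-I on R0; proc-D on R2; proc-H on R1.
The run proc-B, proc-A cannot be extended any further. Verifying each step:
  pool = (2, 2, 2)
  proc-B: need (0, 1, 0) fits (2, 2, 2); releases (3, 1, 2), pool now (5, 3, 4)
  proc-A: need (5, 1, 4) fits (5, 3, 4); releases (1, 0, 0), pool now (6, 3, 4)
  proc-I cannot run: need (8, 2, 4) vs free (6, 3, 4) (insufficient R0)
  proc-D cannot run: need (2, 3, 5) vs free (6, 3, 4) (insufficient R2)
  proc-H cannot run: need (5, 4, 3) vs free (6, 3, 4) (insufficient R1)
Never able to finish: proc-I, proc-D and proc-H.


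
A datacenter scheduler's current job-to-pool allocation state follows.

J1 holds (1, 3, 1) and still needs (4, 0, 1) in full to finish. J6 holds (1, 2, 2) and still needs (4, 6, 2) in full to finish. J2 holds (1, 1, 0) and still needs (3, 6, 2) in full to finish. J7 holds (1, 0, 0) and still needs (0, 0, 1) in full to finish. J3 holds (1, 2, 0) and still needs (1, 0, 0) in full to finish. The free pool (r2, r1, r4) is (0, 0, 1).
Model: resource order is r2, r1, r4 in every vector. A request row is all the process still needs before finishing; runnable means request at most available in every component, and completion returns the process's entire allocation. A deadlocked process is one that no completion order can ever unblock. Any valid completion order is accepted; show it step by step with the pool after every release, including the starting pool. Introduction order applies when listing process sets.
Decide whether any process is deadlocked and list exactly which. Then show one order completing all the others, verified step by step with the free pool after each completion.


Deadlocked: J1, J6 and J2.
Key observation: the wall is r2: completing J7, J3 brings the pool only to (2, 2, 1), and all the rest need more.
A valid finishing order for the others: J7, J3. Check, step by step:
  pool = (0, 0, 1)
  run J7 (needs (0, 0, 1), free (0, 0, 1)); after release of (1, 0, 0) the pool is (1, 0, 1)
  run J3 (needs (1, 0, 0), free (1, 0, 1)); after release of (1, 2, 0) the pool is (2, 2, 1)
The blocked processes can never fit:
  blocked: J1 wants (4, 0, 1), pool (2, 2, 1) — not enough r2
  blocked: J6 wants (4, 6, 2), pool (2, 2, 1) — not enough r2, r1 and r4
  blocked: J2 wants (3, 6, 2), pool (2, 2, 1) — not enough r2, r1 and r4


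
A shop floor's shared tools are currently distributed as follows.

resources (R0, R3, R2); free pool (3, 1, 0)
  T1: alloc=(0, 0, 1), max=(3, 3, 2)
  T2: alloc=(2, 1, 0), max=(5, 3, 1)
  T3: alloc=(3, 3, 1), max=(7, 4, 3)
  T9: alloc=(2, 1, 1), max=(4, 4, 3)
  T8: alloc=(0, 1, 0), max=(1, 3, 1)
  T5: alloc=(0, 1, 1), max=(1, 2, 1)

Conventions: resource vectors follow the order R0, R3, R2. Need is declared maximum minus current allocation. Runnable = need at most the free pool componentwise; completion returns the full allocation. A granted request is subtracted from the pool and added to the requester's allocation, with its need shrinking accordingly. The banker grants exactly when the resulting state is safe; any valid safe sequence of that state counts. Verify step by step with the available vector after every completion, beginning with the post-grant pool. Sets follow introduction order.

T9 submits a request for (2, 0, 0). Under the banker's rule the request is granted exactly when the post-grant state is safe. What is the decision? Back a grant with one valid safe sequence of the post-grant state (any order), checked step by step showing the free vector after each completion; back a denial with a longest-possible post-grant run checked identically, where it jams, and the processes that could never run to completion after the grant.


DENY: after the grant no complete ordering would exist.
Key observation: after T5, T8 the pool peaks at (1, 3, 1), and each blocked process is short somewhere: T1 on R0; T2 on R0; T3 on R0, R2; T9 on R2.
Pretend the grant happened; the run T5, T8 goes as far as possible. Check, step by step:
  pool = (1, 1, 0)
  T5 needs (1, 1, 0) <= (1, 1, 0) -> finishes; pool += (0, 1, 1) = (1, 2, 1)
  T8 needs (1, 2, 1) <= (1, 2, 1) -> finishes; pool += (0, 1, 0) = (1, 3, 1)
  T1 still needs (3, 3, 1) but only (1, 3, 1) is free — short on R0
  T2 still needs (3, 2, 1) but only (1, 3, 1) is free — short on R0
  T3 still needs (4, 1, 2) but only (1, 3, 1) is free — short on R0 and R2
  T9 still needs (0, 3, 2) but only (1, 3, 1) is free — short on R2
Processes that could never finish after the grant: T1, T2, T3 and T9.


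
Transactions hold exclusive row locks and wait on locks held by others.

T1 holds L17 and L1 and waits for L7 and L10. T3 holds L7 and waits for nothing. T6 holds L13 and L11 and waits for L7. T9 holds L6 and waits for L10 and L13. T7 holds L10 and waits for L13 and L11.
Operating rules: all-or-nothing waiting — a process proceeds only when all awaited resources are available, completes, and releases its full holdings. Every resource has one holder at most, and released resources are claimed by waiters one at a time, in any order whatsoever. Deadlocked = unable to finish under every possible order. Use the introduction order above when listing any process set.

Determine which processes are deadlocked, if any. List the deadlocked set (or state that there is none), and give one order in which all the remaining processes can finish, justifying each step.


Nothing here is deadlocked.
Key observation: the wait graph is acyclic; completion cascades from the unblocked processes through everyone else.
The rest can finish in the order T3, T6, T7, T1, T9.
Walking it through:
  T3: no waits; runs immediately, freeing L7
  T6 waits on L7 — all released -> runs and releases L13 and L11
  T7 waits on L13 and L11 — all released -> runs and releases L10
  T1 waits on L7 and L10 — all released -> runs and releases L17 and L1
  T9 waits on L10 and L13 — all released -> runs and releases L6


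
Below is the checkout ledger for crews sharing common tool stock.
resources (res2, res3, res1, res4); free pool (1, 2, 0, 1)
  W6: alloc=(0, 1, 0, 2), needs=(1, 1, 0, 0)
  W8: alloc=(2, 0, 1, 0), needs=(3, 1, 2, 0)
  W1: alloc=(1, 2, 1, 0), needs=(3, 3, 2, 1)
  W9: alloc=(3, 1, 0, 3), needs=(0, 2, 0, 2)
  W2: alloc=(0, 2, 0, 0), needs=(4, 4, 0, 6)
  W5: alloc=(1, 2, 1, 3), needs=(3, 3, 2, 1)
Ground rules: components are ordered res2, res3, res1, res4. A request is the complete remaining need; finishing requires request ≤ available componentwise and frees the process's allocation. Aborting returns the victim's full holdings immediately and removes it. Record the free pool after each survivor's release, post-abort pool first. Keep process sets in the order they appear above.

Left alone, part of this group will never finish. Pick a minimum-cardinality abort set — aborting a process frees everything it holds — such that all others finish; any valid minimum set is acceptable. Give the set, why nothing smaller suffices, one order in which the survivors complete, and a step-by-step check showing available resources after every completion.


Minimum abort set: W8 and W1.
Key observation: W5 had no path to completion before; after the abort of W8 and W1 ((3, 2, 2, 0) returned), step 2 is where it fits.
No one abort is enough; case by case: W6 alone leaves W8 blocked (short on res1); W8 alone leaves W1 blocked (short on res1); W1 alone leaves W8 blocked (short on res1); W9 alone leaves W8 blocked (short on res1); W2 alone leaves W8 blocked (short on res1); W5 alone leaves W8 blocked (short on res1).
One survivor order: W6, W5, W2, W9. Check, step by step (post-abort pool first):
  pool = (4, 4, 2, 1)
  W6: need (1, 1, 0, 0) fits (4, 4, 2, 1); releases (0, 1, 0, 2), pool now (4, 5, 2, 3)
  W5: need (3, 3, 2, 1) fits (4, 5, 2, 3); releases (1, 2, 1, 3), pool now (5, 7, 3, 6)
  W2: need (4, 4, 0, 6) fits (5, 7, 3, 6); releases (0, 2, 0, 0), pool now (5, 9, 3, 6)
  W9: need (0, 2, 0, 2) fits (5, 9, 3, 6); releases (3, 1, 0, 3), pool now (8, 10, 3, 9)


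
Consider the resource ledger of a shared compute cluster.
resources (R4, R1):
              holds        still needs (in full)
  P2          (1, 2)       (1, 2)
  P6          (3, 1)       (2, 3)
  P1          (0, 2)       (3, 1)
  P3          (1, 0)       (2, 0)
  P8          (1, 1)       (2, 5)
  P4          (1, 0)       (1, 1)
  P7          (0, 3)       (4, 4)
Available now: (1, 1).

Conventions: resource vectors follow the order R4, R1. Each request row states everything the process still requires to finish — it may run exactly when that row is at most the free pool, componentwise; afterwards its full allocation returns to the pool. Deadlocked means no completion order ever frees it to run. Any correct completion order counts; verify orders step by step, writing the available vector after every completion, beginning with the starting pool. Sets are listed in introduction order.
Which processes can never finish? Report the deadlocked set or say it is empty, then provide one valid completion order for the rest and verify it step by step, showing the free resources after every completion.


Nothing here is deadlocked.
Key observation: P4 fits the free pool immediately, and its release cascades until everyone finishes.
The rest can finish in the order P4, P3, P1, P6, P2, P7, P8. Walking it through:
  pool = (1, 1)
  run P4 (needs (1, 1), free (1, 1)); after release of (1, 0) the pool is (2, 1)
  run P3 (needs (2, 0), free (2, 1)); after release of (1, 0) the pool is (3, 1)
  run P1 (needs (3, 1), free (3, 1)); after release of (0, 2) the pool is (3, 3)
  run P6 (needs (2, 3), free (3, 3)); after release of (3, 1) the pool is (6, 4)
  run P2 (needs (1, 2), free (6, 4)); after release of (1, 2) the pool is (7, 6)
  run P7 (needs (4, 4), free (7, 6)); after release of (0, 3) the pool is (7, 9)
  run P8 (needs (2, 5), free (7, 9)); after release of (1, 1) the pool is (8, 10)


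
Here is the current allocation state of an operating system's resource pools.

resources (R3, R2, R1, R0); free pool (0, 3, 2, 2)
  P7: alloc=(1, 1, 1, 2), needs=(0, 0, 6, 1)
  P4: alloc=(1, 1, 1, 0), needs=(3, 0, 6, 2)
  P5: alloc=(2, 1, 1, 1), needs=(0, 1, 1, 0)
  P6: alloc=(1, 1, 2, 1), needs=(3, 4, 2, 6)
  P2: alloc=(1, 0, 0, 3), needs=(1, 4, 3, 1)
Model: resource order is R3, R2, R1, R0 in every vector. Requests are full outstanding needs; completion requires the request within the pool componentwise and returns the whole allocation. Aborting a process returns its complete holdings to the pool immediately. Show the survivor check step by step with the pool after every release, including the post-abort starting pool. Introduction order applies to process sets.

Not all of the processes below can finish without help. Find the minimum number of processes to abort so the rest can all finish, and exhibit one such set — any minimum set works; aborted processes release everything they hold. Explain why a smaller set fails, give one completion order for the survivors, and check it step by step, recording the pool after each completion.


The answer: abort P4.
Key observation: P7 was stuck for good until P4 gave back (1, 1, 1, 0); in the order shown it finishes at step 4.
No smaller set exists: with zero aborts the deadlock remains.
Survivors finish in the order: P2, P5, P6, P7. Walking it through (pool after the aborts first):
  pool = (1, 4, 3, 2)
  run P2 (needs (1, 4, 3, 1), free (1, 4, 3, 2)); after release of (1, 0, 0, 3) the pool is (2, 4, 3, 5)
  run P5 (needs (0, 1, 1, 0), free (2, 4, 3, 5)); after release of (2, 1, 1, 1) the pool is (4, 5, 4, 6)
  run P6 (needs (3, 4, 2, 6), free (4, 5, 4, 6)); after release of (1, 1, 2, 1) the pool is (5, 6, 6, 7)
  run P7 (needs (0, 0, 6, 1), free (5, 6, 6, 7)); after release of (1, 1, 1, 2) the pool is (6, 7, 7, 9)


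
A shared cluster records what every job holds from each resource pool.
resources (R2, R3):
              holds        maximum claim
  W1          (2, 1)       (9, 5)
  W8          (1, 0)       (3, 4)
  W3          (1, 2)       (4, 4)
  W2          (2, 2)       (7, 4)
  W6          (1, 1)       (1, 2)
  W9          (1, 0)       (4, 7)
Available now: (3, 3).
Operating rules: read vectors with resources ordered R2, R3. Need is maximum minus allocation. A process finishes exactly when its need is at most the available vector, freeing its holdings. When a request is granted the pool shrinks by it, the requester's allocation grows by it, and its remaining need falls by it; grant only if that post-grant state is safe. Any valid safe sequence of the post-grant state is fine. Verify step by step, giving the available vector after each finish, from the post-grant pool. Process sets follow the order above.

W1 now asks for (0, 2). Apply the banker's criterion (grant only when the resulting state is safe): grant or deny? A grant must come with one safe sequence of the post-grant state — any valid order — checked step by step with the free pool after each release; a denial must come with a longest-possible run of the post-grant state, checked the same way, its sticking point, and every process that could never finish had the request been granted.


GRANT. The post-grant state is safe; one safe sequence: W6, W3, W2, W8, W1, W9.
Key observation: after the grant the pool drops to (3, 1), which still lets W6 finish first and unwind the rest.
Step-by-step check of the post-grant state:
  pool = (3, 1)
  W6: need (0, 1) fits (3, 1); releases (1, 1), pool now (4, 2)
  W3: need (3, 2) fits (4, 2); releases (1, 2), pool now (5, 4)
  W2: need (5, 2) fits (5, 4); releases (2, 2), pool now (7, 6)
  W8: need (2, 4) fits (7, 6); releases (1, 0), pool now (8, 6)
  W1: need (7, 2) fits (8, 6); releases (2, 3), pool now (10, 9)
  W9: need (3, 7) fits (10, 9); releases (1, 0), pool now (11, 9)
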